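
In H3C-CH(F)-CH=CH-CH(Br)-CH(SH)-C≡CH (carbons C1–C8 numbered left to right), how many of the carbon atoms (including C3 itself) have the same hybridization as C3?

C3 is sp2 (one π bond).
C1: sp3
C2: sp3
C3: sp2 ✓
C4: sp2 ✓
C5: sp3
C6: sp3
C7: sp
C8: sp
2 carbons are sp2.

2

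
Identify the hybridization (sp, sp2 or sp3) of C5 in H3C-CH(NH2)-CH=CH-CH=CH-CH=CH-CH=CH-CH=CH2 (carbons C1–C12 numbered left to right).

C5 carries 3 σ bonds, plus one π bond, giving a steric number of 3, so it is sp2.

sp²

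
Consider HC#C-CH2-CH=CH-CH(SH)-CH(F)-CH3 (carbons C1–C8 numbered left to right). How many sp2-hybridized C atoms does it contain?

C1: sp
C2: sp
C3: sp3
C4: sp2 ✓
C5: sp2 ✓
C6: sp3
C7: sp3
C8: sp3
C4, C5 → 2 sp2 carbons.

2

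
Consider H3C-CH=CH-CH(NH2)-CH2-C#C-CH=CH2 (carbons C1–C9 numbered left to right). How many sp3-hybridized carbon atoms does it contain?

C1: sp3 ✓
C2: sp2
C3: sp2
C4: sp3 ✓
C5: sp3 ✓
C6: sp
C7: sp
C8: sp2
C9: sp2
C1, C4, C5 → 3 sp3 carbons.

3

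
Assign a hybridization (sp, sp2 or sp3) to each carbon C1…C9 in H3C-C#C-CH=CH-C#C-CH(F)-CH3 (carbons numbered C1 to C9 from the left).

C1 has 4 σ bonds: steric number 4 → sp3.
C2: 2 σ bonds, plus two π bonds — 2 electron domains, sp.
C3: 2 σ bonds, plus two π bonds; 2 regions of electron density → sp.
C4 — 3 σ bonds, plus one π bond. Steric number 3, so sp2.
C5: 3 σ bonds, plus one π bond — 3 electron domains, sp2.
C6: 2 σ bonds, plus two π bonds; 2 regions of electron density → sp.
C7: 2 σ bonds, plus two π bonds; 2 regions of electron density → sp.
C8 is sp3: 4 σ bonds, 4 electron-density regions.
C9 has 4 σ bonds: steric number 4 → sp3.

C1 sp3, C2 sp, C3 sp, C4 sp2, C5 sp2, C6 sp, C7 sp, C8 sp3, C9 sp3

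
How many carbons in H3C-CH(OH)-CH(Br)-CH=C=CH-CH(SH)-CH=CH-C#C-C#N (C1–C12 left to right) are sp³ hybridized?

C1: sp3 ✓
C2: sp3 ✓
C3: sp3 ✓
C4: sp2
C5: sp
C6: sp2
C7: sp3 ✓
C8: sp2
C9: sp2
C10: sp
C11: sp
C12: sp
C1, C2, C3, C7 → 4 sp3 carbons.

4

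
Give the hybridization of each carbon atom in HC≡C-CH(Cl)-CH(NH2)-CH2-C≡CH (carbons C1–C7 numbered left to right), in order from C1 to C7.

C1: 2 σ bonds, plus two π bonds; 2 regions of electron density → sp.
C2: 2 σ bonds, plus two π bonds — 2 electron domains, sp.
C3 (4 σ bonds) has steric number 4: sp3.
C4 has 4 σ bonds: steric number 4 → sp3.
C5: 4 σ bonds; 4 regions of electron density → sp3.
C6 — 2 σ bonds, plus two π bonds. Steric number 2, so sp.
C7 is sp: 2 σ bonds, plus two π bonds, 2 electron-density regions.

C1 sp, C2 sp, C3 sp3, C4 sp3, C5 sp3, C6 sp, C7 sp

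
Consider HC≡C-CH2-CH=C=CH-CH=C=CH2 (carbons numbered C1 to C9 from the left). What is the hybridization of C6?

C6 is sp2: 3 σ bonds, plus one π bond, 3 electron-density regions.

sp²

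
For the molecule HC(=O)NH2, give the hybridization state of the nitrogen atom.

Amide resonance delocalises the N lone pair; N is planar sp2.

sp^2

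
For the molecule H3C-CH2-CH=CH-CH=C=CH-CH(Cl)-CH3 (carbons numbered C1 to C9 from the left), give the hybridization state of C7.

sp²

C7 (3 σ bonds, plus one π bond) has steric number 3: sp2.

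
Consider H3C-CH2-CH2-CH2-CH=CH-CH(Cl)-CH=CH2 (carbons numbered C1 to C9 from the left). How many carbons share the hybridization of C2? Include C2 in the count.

C2 is sp3 (only σ bonds).
C1: sp3 ✓
C2: sp3 ✓
C3: sp3 ✓
C4: sp3 ✓
C5: sp2
C6: sp2
C7: sp3 ✓
C8: sp2
C9: sp2
5 carbons are sp3.

5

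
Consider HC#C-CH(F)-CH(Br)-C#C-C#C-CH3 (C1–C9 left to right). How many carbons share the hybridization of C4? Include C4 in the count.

C4 is sp3 (only σ bonds).
C1: sp
C2: sp
C3: sp3 ✓
C4: sp3 ✓
C5: sp
C6: sp
C7: sp
C8: sp
C9: sp3 ✓
3 carbons are sp3.

3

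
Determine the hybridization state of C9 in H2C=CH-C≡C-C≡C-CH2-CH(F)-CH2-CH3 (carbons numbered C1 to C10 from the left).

sp3

C9: 4 σ bonds; 4 regions of electron density → sp3.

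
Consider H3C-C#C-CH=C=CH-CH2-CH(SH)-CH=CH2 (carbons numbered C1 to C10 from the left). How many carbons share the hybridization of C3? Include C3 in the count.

3

C3 is sp (two π bonds).
C1: sp3
C2: sp ✓
C3: sp ✓
C4: sp2
C5: sp ✓
C6: sp2
C7: sp3
C8: sp3
C9: sp2
C10: sp2
3 carbons are sp.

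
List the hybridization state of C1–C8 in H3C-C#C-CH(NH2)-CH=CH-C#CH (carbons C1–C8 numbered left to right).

C1 is sp3: 4 σ bonds, 4 electron-density regions.
C2 is sp: 2 σ bonds, plus two π bonds, 2 electron-density regions.
C3 has 2 σ bonds, plus two π bonds: steric number 2 → sp.
C4 (4 σ bonds) has steric number 4: sp3.
C5 is sp2: 3 σ bonds, plus one π bond, 3 electron-density regions.
C6 carries 3 σ bonds, plus one π bond, giving a steric number of 3, so it is sp2.
C7 — 2 σ bonds, plus two π bonds. Steric number 2, so sp.
C8 has 2 σ bonds, plus two π bonds: steric number 2 → sp.

C1 sp3, C2 sp, C3 sp, C4 sp3, C5 sp2, C6 sp2, C7 sp, C8 sp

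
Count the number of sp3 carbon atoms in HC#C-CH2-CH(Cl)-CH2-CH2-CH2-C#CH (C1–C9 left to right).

5

C1: sp
C2: sp
C3: sp3 ✓
C4: sp3 ✓
C5: sp3 ✓
C6: sp3 ✓
C7: sp3 ✓
C8: sp
C9: sp
C3, C4, C5, C6, C7 → 5 sp3 carbons.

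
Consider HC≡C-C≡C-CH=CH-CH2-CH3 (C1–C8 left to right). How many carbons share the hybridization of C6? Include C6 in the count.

C6 is sp2 (one π bond).
C1: sp
C2: sp
C3: sp
C4: sp
C5: sp2 ✓
C6: sp2 ✓
C7: sp3
C8: sp3
2 carbons are sp2.

2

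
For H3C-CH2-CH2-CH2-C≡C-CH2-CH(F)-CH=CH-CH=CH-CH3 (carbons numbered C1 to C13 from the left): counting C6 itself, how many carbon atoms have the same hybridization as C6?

C6 is sp (two π bonds).
C1: sp3
C2: sp3
C3: sp3
C4: sp3
C5: sp ✓
C6: sp ✓
C7: sp3
C8: sp3
C9: sp2
C10: sp2
C11: sp2
C12: sp2
C13: sp3
2 carbons are sp.

2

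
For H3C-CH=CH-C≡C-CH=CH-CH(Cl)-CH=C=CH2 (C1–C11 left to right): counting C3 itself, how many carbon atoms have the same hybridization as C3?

6

C3 is sp2 (one π bond).
C1: sp3
C2: sp2 ✓
C3: sp2 ✓
C4: sp
C5: sp
C6: sp2 ✓
C7: sp2 ✓
C8: sp3
C9: sp2 ✓
C10: sp
C11: sp2 ✓
6 carbons are sp2.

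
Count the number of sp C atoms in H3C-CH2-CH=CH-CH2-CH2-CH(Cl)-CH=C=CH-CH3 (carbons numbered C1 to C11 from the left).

1

C1: sp3
C2: sp3
C3: sp2
C4: sp2
C5: sp3
C6: sp3
C7: sp3
C8: sp2
C9: sp ✓
C10: sp2
C11: sp3
C9 → 1 sp carbon.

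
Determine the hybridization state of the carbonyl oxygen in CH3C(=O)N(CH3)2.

sp2

The carbonyl oxygen — 1 σ bond and 2 lone pairs, plus one π bond. Steric number 3, so sp2.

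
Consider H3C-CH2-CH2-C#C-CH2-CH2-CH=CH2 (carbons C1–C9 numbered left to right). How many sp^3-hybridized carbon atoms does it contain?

C1: sp3 ✓
C2: sp3 ✓
C3: sp3 ✓
C4: sp
C5: sp
C6: sp3 ✓
C7: sp3 ✓
C8: sp2
C9: sp2
C1, C2, C3, C6, C7 → 5 sp3 carbons.

5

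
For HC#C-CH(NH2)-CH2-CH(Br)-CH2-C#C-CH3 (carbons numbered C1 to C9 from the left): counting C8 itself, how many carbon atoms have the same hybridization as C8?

4

C8 is sp (two π bonds).
C1: sp ✓
C2: sp ✓
C3: sp3
C4: sp3
C5: sp3
C6: sp3
C7: sp ✓
C8: sp ✓
C9: sp3
4 carbons are sp.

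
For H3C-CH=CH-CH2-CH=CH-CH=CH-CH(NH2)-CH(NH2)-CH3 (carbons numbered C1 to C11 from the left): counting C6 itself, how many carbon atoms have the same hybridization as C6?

C6 is sp2 (one π bond).
C1: sp3
C2: sp2 ✓
C3: sp2 ✓
C4: sp3
C5: sp2 ✓
C6: sp2 ✓
C7: sp2 ✓
C8: sp2 ✓
C9: sp3
C10: sp3
C11: sp3
6 carbons are sp2.

6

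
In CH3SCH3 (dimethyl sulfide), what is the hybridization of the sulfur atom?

sp^3

The sulfur atom (2 σ bonds and 2 lone pairs) has steric number 4: sp3.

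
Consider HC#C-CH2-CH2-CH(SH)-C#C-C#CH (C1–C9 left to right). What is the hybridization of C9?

C9: 2 σ bonds, plus two π bonds — 2 electron domains, sp.

sp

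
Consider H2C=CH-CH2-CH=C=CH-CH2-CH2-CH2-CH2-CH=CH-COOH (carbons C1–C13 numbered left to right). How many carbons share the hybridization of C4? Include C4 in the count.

7

C4 is sp2 (one π bond).
C1: sp2 ✓
C2: sp2 ✓
C3: sp3
C4: sp2 ✓
C5: sp
C6: sp2 ✓
C7: sp3
C8: sp3
C9: sp3
C10: sp3
C11: sp2 ✓
C12: sp2 ✓
C13: sp2 ✓
7 carbons are sp2.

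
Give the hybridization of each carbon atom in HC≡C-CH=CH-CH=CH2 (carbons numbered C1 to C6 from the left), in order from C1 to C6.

C1: 2 σ bonds, plus two π bonds; 2 regions of electron density → sp.
C2: 2 σ bonds, plus two π bonds — 2 electron domains, sp.
C3: 3 σ bonds, plus one π bond; 3 regions of electron density → sp2.
C4: 3 σ bonds, plus one π bond; 3 regions of electron density → sp2.
C5 — 3 σ bonds, plus one π bond. Steric number 3, so sp2.
C6: 3 σ bonds, plus one π bond; 3 regions of electron density → sp2.

C1 sp, C2 sp, C3 sp2, C4 sp2, C5 sp2, C6 sp2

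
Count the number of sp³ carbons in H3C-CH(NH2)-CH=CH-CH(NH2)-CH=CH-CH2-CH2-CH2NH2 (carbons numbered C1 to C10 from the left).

6

C1: sp3 ✓
C2: sp3 ✓
C3: sp2
C4: sp2
C5: sp3 ✓
C6: sp2
C7: sp2
C8: sp3 ✓
C9: sp3 ✓
C10: sp3 ✓
C1, C2, C5, C8, C9, C10 → 6 sp3 carbons.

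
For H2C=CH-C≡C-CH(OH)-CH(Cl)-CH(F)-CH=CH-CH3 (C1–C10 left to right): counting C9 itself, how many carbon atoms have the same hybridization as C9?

4

C9 is sp2 (one π bond).
C1: sp2 ✓
C2: sp2 ✓
C3: sp
C4: sp
C5: sp3
C6: sp3
C7: sp3
C8: sp2 ✓
C9: sp2 ✓
C10: sp3
4 carbons are sp2.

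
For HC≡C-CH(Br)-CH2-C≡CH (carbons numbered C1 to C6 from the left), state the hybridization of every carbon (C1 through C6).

C1: 2 σ bonds, plus two π bonds; 2 regions of electron density → sp.
C2: 2 σ bonds, plus two π bonds — 2 electron domains, sp.
C3: 4 σ bonds — 4 electron domains, sp3.
C4 carries 4 σ bonds, giving a steric number of 4, so it is sp3.
C5 has 2 σ bonds, plus two π bonds: steric number 2 → sp.
C6 carries 2 σ bonds, plus two π bonds, giving a steric number of 2, so it is sp.

C1 sp, C2 sp, C3 sp3, C4 sp3, C5 sp, C6 sp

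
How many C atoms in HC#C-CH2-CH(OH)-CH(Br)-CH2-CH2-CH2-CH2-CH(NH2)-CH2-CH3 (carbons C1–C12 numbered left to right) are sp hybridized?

2

C1: sp ✓
C2: sp ✓
C3: sp3
C4: sp3
C5: sp3
C6: sp3
C7: sp3
C8: sp3
C9: sp3
C10: sp3
C11: sp3
C12: sp3
C1, C2 → 2 sp carbons.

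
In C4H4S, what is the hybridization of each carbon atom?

Each carbon atom: 3 σ bonds, plus one π bond; 3 regions of electron density → sp2.

sp2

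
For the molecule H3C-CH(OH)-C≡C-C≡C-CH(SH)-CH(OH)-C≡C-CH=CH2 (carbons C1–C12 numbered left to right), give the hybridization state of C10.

C10 is sp: 2 σ bonds, plus two π bonds, 2 electron-density regions.

sp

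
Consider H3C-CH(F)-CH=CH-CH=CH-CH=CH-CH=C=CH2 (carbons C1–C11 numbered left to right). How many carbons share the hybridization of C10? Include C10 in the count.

C10 is sp (two π bonds).
C1: sp3
C2: sp3
C3: sp2
C4: sp2
C5: sp2
C6: sp2
C7: sp2
C8: sp2
C9: sp2
C10: sp ✓
C11: sp2
1 carbon is sp.

1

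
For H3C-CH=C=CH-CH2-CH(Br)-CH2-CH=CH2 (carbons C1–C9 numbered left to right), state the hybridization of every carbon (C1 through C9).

C1 sp3, C2 sp2, C3 sp, C4 sp2, C5 sp3, C6 sp3, C7 sp3, C8 sp2, C9 sp2

C1: 4 σ bonds — 4 electron domains, sp3.
C2 has 3 σ bonds, plus one π bond: steric number 3 → sp2.
C3: 2 σ bonds, plus two π bonds — 2 electron domains, sp.
C4: 3 σ bonds, plus one π bond — 3 electron domains, sp2.
C5: 4 σ bonds; 4 regions of electron density → sp3.
C6 has 4 σ bonds: steric number 4 → sp3.
C7 is sp3: 4 σ bonds, 4 electron-density regions.
C8 is sp2: 3 σ bonds, plus one π bond, 3 electron-density regions.
C9 has 3 σ bonds, plus one π bond: steric number 3 → sp2.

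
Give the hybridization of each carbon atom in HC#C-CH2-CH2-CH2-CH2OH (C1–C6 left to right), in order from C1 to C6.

C1 sp, C2 sp, C3 sp3, C4 sp3, C5 sp3, C6 sp3

C1: 2 σ bonds, plus two π bonds — 2 electron domains, sp.
C2 — 2 σ bonds, plus two π bonds. Steric number 2, so sp.
C3 (4 σ bonds) has steric number 4: sp3.
C4 has 4 σ bonds: steric number 4 → sp3.
C5 has 4 σ bonds: steric number 4 → sp3.
C6 (4 σ bonds) has steric number 4: sp3.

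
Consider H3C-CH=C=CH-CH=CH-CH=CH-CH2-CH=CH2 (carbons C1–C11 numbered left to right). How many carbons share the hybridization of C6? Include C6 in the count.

C6 is sp2 (one π bond).
C1: sp3
C2: sp2 ✓
C3: sp
C4: sp2 ✓
C5: sp2 ✓
C6: sp2 ✓
C7: sp2 ✓
C8: sp2 ✓
C9: sp3
C10: sp2 ✓
C11: sp2 ✓
8 carbons are sp2.

8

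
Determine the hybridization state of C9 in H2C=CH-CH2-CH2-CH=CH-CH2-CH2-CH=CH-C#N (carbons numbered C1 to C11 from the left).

sp2

C9 carries 3 σ bonds, plus one π bond, giving a steric number of 3, so it is sp2.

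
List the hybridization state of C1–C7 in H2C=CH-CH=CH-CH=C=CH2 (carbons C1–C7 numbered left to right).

C1 carries 3 σ bonds, plus one π bond, giving a steric number of 3, so it is sp2.
C2 carries 3 σ bonds, plus one π bond, giving a steric number of 3, so it is sp2.
C3 carries 3 σ bonds, plus one π bond, giving a steric number of 3, so it is sp2.
C4 has 3 σ bonds, plus one π bond: steric number 3 → sp2.
C5: 3 σ bonds, plus one π bond — 3 electron domains, sp2.
C6 is sp: 2 σ bonds, plus two π bonds, 2 electron-density regions.
C7: 3 σ bonds, plus one π bond; 3 regions of electron density → sp2.

C1 sp2, C2 sp2, C3 sp2, C4 sp2, C5 sp2, C6 sp, C7 sp2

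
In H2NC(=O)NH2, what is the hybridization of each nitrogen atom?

sp^2

Both N lone pairs are conjugated with the C=O; planar sp2.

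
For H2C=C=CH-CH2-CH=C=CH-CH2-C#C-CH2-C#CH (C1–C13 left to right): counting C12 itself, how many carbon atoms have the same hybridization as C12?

6

C12 is sp (two π bonds).
C1: sp2
C2: sp ✓
C3: sp2
C4: sp3
C5: sp2
C6: sp ✓
C7: sp2
C8: sp3
C9: sp ✓
C10: sp ✓
C11: sp3
C12: sp ✓
C13: sp ✓
6 carbons are sp.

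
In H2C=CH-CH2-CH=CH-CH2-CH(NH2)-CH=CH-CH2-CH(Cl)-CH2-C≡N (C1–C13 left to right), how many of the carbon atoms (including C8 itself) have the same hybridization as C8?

6

C8 is sp2 (one π bond).
C1: sp2 ✓
C2: sp2 ✓
C3: sp3
C4: sp2 ✓
C5: sp2 ✓
C6: sp3
C7: sp3
C8: sp2 ✓
C9: sp2 ✓
C10: sp3
C11: sp3
C12: sp3
C13: sp
6 carbons are sp2.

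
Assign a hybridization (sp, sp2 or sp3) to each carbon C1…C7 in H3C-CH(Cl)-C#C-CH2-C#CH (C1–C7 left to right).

C1 has 4 σ bonds: steric number 4 → sp3.
C2: 4 σ bonds; 4 regions of electron density → sp3.
C3 — 2 σ bonds, plus two π bonds. Steric number 2, so sp.
C4 carries 2 σ bonds, plus two π bonds, giving a steric number of 2, so it is sp.
C5 is sp3: 4 σ bonds, 4 electron-density regions.
C6 (2 σ bonds, plus two π bonds) has steric number 2: sp.
C7 carries 2 σ bonds, plus two π bonds, giving a steric number of 2, so it is sp.

C1 sp3, C2 sp3, C3 sp, C4 sp, C5 sp3, C6 sp, C7 sp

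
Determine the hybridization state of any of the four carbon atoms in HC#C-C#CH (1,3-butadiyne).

sp

Every carbon is part of a C≡C triple bond: two σ regions → sp.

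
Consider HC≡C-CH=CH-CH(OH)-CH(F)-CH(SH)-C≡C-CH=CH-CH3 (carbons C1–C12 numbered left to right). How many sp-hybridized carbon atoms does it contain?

C1: sp ✓
C2: sp ✓
C3: sp2
C4: sp2
C5: sp3
C6: sp3
C7: sp3
C8: sp ✓
C9: sp ✓
C10: sp2
C11: sp2
C12: sp3
C1, C2, C8, C9 → 4 sp carbons.

4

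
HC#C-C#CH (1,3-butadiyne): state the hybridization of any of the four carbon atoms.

Every carbon is part of a C≡C triple bond: two σ regions → sp.

sp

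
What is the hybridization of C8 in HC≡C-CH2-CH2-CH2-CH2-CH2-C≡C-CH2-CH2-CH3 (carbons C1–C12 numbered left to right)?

sp

C8 has 2 σ bonds, plus two π bonds: steric number 2 → sp.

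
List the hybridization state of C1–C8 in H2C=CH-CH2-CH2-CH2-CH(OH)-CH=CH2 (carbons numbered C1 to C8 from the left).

C1 sp2, C2 sp2, C3 sp3, C4 sp3, C5 sp3, C6 sp3, C7 sp2, C8 sp2

C1: 3 σ bonds, plus one π bond — 3 electron domains, sp2.
C2 is sp2: 3 σ bonds, plus one π bond, 3 electron-density regions.
C3: 4 σ bonds — 4 electron domains, sp3.
C4 — 4 σ bonds. Steric number 4, so sp3.
C5 is sp3: 4 σ bonds, 4 electron-density regions.
C6 is sp3: 4 σ bonds, 4 electron-density regions.
C7: 3 σ bonds, plus one π bond; 3 regions of electron density → sp2.
C8 — 3 σ bonds, plus one π bond. Steric number 3, so sp2.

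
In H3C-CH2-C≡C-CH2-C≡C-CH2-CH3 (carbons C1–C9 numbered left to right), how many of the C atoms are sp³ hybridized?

C1: sp3 ✓
C2: sp3 ✓
C3: sp
C4: sp
C5: sp3 ✓
C6: sp
C7: sp
C8: sp3 ✓
C9: sp3 ✓
C1, C2, C5, C8, C9 → 5 sp3 carbons.

5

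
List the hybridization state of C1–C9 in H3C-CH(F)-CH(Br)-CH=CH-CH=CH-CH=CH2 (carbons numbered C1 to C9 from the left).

C1: 4 σ bonds — 4 electron domains, sp3.
C2 is sp3: 4 σ bonds, 4 electron-density regions.
C3 (4 σ bonds) has steric number 4: sp3.
C4 (3 σ bonds, plus one π bond) has steric number 3: sp2.
C5 — 3 σ bonds, plus one π bond. Steric number 3, so sp2.
C6 (3 σ bonds, plus one π bond) has steric number 3: sp2.
C7 — 3 σ bonds, plus one π bond. Steric number 3, so sp2.
C8 — 3 σ bonds, plus one π bond. Steric number 3, so sp2.
C9 (3 σ bonds, plus one π bond) has steric number 3: sp2.

C1 sp3, C2 sp3, C3 sp3, C4 sp2, C5 sp2, C6 sp2, C7 sp2, C8 sp2, C9 sp2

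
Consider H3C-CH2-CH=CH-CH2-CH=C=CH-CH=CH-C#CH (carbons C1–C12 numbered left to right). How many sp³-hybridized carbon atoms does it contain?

3

C1: sp3 ✓
C2: sp3 ✓
C3: sp2
C4: sp2
C5: sp3 ✓
C6: sp2
C7: sp
C8: sp2
C9: sp2
C10: sp2
C11: sp
C12: sp
C1, C2, C5 → 3 sp3 carbons.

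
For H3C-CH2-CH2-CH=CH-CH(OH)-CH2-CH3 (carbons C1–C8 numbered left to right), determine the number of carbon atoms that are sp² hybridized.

C1: sp3
C2: sp3
C3: sp3
C4: sp2 ✓
C5: sp2 ✓
C6: sp3
C7: sp3
C8: sp3
C4, C5 → 2 sp2 carbons.

2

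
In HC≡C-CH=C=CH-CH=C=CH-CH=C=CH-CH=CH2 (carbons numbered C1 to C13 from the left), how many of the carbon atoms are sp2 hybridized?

8

C1: sp
C2: sp
C3: sp2 ✓
C4: sp
C5: sp2 ✓
C6: sp2 ✓
C7: sp
C8: sp2 ✓
C9: sp2 ✓
C10: sp
C11: sp2 ✓
C12: sp2 ✓
C13: sp2 ✓
C3, C5, C6, C8, C9, C11, C12, C13 → 8 sp2 carbons.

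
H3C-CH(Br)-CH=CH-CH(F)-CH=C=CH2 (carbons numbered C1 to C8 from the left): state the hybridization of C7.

C7 (2 σ bonds, plus two π bonds) has steric number 2: sp.

sp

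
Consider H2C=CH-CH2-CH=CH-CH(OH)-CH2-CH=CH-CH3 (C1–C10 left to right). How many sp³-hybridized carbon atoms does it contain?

4

C1: sp2
C2: sp2
C3: sp3 ✓
C4: sp2
C5: sp2
C6: sp3 ✓
C7: sp3 ✓
C8: sp2
C9: sp2
C10: sp3 ✓
C3, C6, C7, C10 → 4 sp3 carbons.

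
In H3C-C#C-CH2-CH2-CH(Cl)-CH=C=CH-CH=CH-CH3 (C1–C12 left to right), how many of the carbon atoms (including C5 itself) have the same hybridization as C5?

5

C5 is sp3 (only σ bonds).
C1: sp3 ✓
C2: sp
C3: sp
C4: sp3 ✓
C5: sp3 ✓
C6: sp3 ✓
C7: sp2
C8: sp
C9: sp2
C10: sp2
C11: sp2
C12: sp3 ✓
5 carbons are sp3.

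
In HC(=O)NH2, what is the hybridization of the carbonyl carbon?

The carbonyl carbon (3 σ bonds, plus one π bond) has steric number 3: sp2.

sp²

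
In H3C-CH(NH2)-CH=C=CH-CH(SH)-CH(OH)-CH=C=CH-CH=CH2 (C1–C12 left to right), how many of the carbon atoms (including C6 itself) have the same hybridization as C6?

4

C6 is sp3 (only σ bonds).
C1: sp3 ✓
C2: sp3 ✓
C3: sp2
C4: sp
C5: sp2
C6: sp3 ✓
C7: sp3 ✓
C8: sp2
C9: sp
C10: sp2
C11: sp2
C12: sp2
4 carbons are sp3.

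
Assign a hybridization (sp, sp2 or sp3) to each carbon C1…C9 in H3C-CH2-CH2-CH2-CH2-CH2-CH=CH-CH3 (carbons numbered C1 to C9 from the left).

C1 sp3, C2 sp3, C3 sp3, C4 sp3, C5 sp3, C6 sp3, C7 sp2, C8 sp2, C9 sp3

C1 is sp3: 4 σ bonds, 4 electron-density regions.
C2 carries 4 σ bonds, giving a steric number of 4, so it is sp3.
C3 — 4 σ bonds. Steric number 4, so sp3.
C4: 4 σ bonds — 4 electron domains, sp3.
C5 — 4 σ bonds. Steric number 4, so sp3.
C6: 4 σ bonds; 4 regions of electron density → sp3.
C7 carries 3 σ bonds, plus one π bond, giving a steric number of 3, so it is sp2.
C8 is sp2: 3 σ bonds, plus one π bond, 3 electron-density regions.
C9 — 4 σ bonds. Steric number 4, so sp3.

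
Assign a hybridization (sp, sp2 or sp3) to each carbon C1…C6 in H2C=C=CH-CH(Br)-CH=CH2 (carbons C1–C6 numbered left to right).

C1 sp2, C2 sp, C3 sp2, C4 sp3, C5 sp2, C6 sp2

C1 (3 σ bonds, plus one π bond) has steric number 3: sp2.
C2: 2 σ bonds, plus two π bonds — 2 electron domains, sp.
C3 (3 σ bonds, plus one π bond) has steric number 3: sp2.
C4: 4 σ bonds — 4 electron domains, sp3.
C5: 3 σ bonds, plus one π bond; 3 regions of electron density → sp2.
C6: 3 σ bonds, plus one π bond — 3 electron domains, sp2.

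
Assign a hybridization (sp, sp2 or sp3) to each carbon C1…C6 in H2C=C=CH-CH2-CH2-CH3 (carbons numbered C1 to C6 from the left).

C1 sp2, C2 sp, C3 sp2, C4 sp3, C5 sp3, C6 sp3

C1 carries 3 σ bonds, plus one π bond, giving a steric number of 3, so it is sp2.
C2: 2 σ bonds, plus two π bonds; 2 regions of electron density → sp.
C3: 3 σ bonds, plus one π bond; 3 regions of electron density → sp2.
C4 — 4 σ bonds. Steric number 4, so sp3.
C5 (4 σ bonds) has steric number 4: sp3.
C6 is sp3: 4 σ bonds, 4 electron-density regions.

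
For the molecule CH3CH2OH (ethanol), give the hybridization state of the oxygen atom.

The oxygen atom — 2 σ bonds and 2 lone pairs. Steric number 4, so sp3.

sp^3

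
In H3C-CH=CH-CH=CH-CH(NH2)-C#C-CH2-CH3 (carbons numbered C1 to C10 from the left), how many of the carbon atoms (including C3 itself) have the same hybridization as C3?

C3 is sp2 (one π bond).
C1: sp3
C2: sp2 ✓
C3: sp2 ✓
C4: sp2 ✓
C5: sp2 ✓
C6: sp3
C7: sp
C8: sp
C9: sp3
C10: sp3
4 carbons are sp2.

4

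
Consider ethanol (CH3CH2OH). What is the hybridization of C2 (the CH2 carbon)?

C2 (the CH2 carbon) carries 4 σ bonds, giving a steric number of 4, so it is sp3.

sp^3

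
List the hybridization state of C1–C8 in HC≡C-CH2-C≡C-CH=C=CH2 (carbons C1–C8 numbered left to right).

C1 sp, C2 sp, C3 sp3, C4 sp, C5 sp, C6 sp2, C7 sp, C8 sp2

C1 is sp: 2 σ bonds, plus two π bonds, 2 electron-density regions.
C2 — 2 σ bonds, plus two π bonds. Steric number 2, so sp.
C3 (4 σ bonds) has steric number 4: sp3.
C4: 2 σ bonds, plus two π bonds; 2 regions of electron density → sp.
C5: 2 σ bonds, plus two π bonds — 2 electron domains, sp.
C6 carries 3 σ bonds, plus one π bond, giving a steric number of 3, so it is sp2.
C7 carries 2 σ bonds, plus two π bonds, giving a steric number of 2, so it is sp.
C8 (3 σ bonds, plus one π bond) has steric number 3: sp2.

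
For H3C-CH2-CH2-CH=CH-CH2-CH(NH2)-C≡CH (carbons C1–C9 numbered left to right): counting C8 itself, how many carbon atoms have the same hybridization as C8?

C8 is sp (two π bonds).
C1: sp3
C2: sp3
C3: sp3
C4: sp2
C5: sp2
C6: sp3
C7: sp3
C8: sp ✓
C9: sp ✓
2 carbons are sp.

2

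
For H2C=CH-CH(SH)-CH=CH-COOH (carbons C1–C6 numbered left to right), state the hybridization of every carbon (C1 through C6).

C1 sp2, C2 sp2, C3 sp3, C4 sp2, C5 sp2, C6 sp2

C1 has 3 σ bonds, plus one π bond: steric number 3 → sp2.
C2 — 3 σ bonds, plus one π bond. Steric number 3, so sp2.
C3 is sp3: 4 σ bonds, 4 electron-density regions.
C4 is sp2: 3 σ bonds, plus one π bond, 3 electron-density regions.
C5 (3 σ bonds, plus one π bond) has steric number 3: sp2.
C6: 3 σ bonds, plus one π bond; 3 regions of electron density → sp2.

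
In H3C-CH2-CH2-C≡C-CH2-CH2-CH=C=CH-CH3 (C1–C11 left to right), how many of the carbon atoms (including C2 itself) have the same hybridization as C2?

6

C2 is sp3 (only σ bonds).
C1: sp3 ✓
C2: sp3 ✓
C3: sp3 ✓
C4: sp
C5: sp
C6: sp3 ✓
C7: sp3 ✓
C8: sp2
C9: sp
C10: sp2
C11: sp3 ✓
6 carbons are sp3.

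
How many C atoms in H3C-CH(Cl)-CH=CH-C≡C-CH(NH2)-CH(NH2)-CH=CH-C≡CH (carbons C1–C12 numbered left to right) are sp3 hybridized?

C1: sp3 ✓
C2: sp3 ✓
C3: sp2
C4: sp2
C5: sp
C6: sp
C7: sp3 ✓
C8: sp3 ✓
C9: sp2
C10: sp2
C11: sp
C12: sp
C1, C2, C7, C8 → 4 sp3 carbons.

4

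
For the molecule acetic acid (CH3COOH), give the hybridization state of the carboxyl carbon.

The carboxyl carbon carries 3 σ bonds, plus one π bond, giving a steric number of 3, so it is sp2.

sp²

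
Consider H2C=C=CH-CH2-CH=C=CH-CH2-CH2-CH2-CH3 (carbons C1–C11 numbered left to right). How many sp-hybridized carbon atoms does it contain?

C1: sp2
C2: sp ✓
C3: sp2
C4: sp3
C5: sp2
C6: sp ✓
C7: sp2
C8: sp3
C9: sp3
C10: sp3
C11: sp3
C2, C6 → 2 sp carbons.

2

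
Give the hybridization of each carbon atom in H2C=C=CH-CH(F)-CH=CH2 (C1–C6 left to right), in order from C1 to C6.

C1 — 3 σ bonds, plus one π bond. Steric number 3, so sp2.
C2 has 2 σ bonds, plus two π bonds: steric number 2 → sp.
C3 is sp2: 3 σ bonds, plus one π bond, 3 electron-density regions.
C4 is sp3: 4 σ bonds, 4 electron-density regions.
C5: 3 σ bonds, plus one π bond; 3 regions of electron density → sp2.
C6 — 3 σ bonds, plus one π bond. Steric number 3, so sp2.

C1 sp2, C2 sp, C3 sp2, C4 sp3, C5 sp2, C6 sp2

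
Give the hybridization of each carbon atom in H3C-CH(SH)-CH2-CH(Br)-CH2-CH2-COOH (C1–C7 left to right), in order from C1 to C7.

C1: 4 σ bonds — 4 electron domains, sp3.
C2 carries 4 σ bonds, giving a steric number of 4, so it is sp3.
C3: 4 σ bonds; 4 regions of electron density → sp3.
C4 (4 σ bonds) has steric number 4: sp3.
C5 has 4 σ bonds: steric number 4 → sp3.
C6 carries 4 σ bonds, giving a steric number of 4, so it is sp3.
C7: 3 σ bonds, plus one π bond; 3 regions of electron density → sp2.

C1 sp3, C2 sp3, C3 sp3, C4 sp3, C5 sp3, C6 sp3, C7 sp2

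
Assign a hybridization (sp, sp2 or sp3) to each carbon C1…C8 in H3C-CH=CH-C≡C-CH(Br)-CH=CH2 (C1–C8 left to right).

C1 — 4 σ bonds. Steric number 4, so sp3.
C2 — 3 σ bonds, plus one π bond. Steric number 3, so sp2.
C3 is sp2: 3 σ bonds, plus one π bond, 3 electron-density regions.
C4: 2 σ bonds, plus two π bonds; 2 regions of electron density → sp.
C5 (2 σ bonds, plus two π bonds) has steric number 2: sp.
C6 carries 4 σ bonds, giving a steric number of 4, so it is sp3.
C7 (3 σ bonds, plus one π bond) has steric number 3: sp2.
C8 — 3 σ bonds, plus one π bond. Steric number 3, so sp2.

C1 sp3, C2 sp2, C3 sp2, C4 sp, C5 sp, C6 sp3, C7 sp2, C8 sp2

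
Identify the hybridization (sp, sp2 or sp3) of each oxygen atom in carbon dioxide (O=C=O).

sp^2

One σ bond + two lone pairs = steric number 3 → sp2.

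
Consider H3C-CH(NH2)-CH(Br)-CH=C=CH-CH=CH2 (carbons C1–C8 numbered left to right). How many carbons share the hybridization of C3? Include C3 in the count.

C3 is sp3 (only σ bonds).
C1: sp3 ✓
C2: sp3 ✓
C3: sp3 ✓
C4: sp2
C5: sp
C6: sp2
C7: sp2
C8: sp2
3 carbons are sp3.

3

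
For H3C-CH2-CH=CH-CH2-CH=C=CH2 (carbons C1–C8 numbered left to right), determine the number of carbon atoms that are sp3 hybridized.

3

C1: sp3 ✓
C2: sp3 ✓
C3: sp2
C4: sp2
C5: sp3 ✓
C6: sp2
C7: sp
C8: sp2
C1, C2, C5 → 3 sp3 carbons.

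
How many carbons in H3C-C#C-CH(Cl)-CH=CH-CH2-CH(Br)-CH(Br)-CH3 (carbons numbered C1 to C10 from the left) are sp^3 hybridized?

C1: sp3 ✓
C2: sp
C3: sp
C4: sp3 ✓
C5: sp2
C6: sp2
C7: sp3 ✓
C8: sp3 ✓
C9: sp3 ✓
C10: sp3 ✓
C1, C4, C7, C8, C9, C10 → 6 sp3 carbons.

6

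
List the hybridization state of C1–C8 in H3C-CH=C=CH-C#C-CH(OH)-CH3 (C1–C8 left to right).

C1 — 4 σ bonds. Steric number 4, so sp3.
C2 is sp2: 3 σ bonds, plus one π bond, 3 electron-density regions.
C3 — 2 σ bonds, plus two π bonds. Steric number 2, so sp.
C4 is sp2: 3 σ bonds, plus one π bond, 3 electron-density regions.
C5 carries 2 σ bonds, plus two π bonds, giving a steric number of 2, so it is sp.
C6 carries 2 σ bonds, plus two π bonds, giving a steric number of 2, so it is sp.
C7: 4 σ bonds; 4 regions of electron density → sp3.
C8 is sp3: 4 σ bonds, 4 electron-density regions.

C1 sp3, C2 sp2, C3 sp, C4 sp2, C5 sp, C6 sp, C7 sp3, C8 sp3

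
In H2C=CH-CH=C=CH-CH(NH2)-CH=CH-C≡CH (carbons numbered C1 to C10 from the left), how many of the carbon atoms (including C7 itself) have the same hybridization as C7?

C7 is sp2 (one π bond).
C1: sp2 ✓
C2: sp2 ✓
C3: sp2 ✓
C4: sp
C5: sp2 ✓
C6: sp3
C7: sp2 ✓
C8: sp2 ✓
C9: sp
C10: sp
6 carbons are sp2.

6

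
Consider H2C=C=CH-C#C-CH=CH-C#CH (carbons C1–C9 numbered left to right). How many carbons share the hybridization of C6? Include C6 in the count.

C6 is sp2 (one π bond).
C1: sp2 ✓
C2: sp
C3: sp2 ✓
C4: sp
C5: sp
C6: sp2 ✓
C7: sp2 ✓
C8: sp
C9: sp
4 carbons are sp2.

4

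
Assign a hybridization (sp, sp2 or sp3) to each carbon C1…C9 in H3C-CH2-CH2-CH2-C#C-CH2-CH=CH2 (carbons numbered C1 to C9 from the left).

C1 sp3, C2 sp3, C3 sp3, C4 sp3, C5 sp, C6 sp, C7 sp3, C8 sp2, C9 sp2

C1 carries 4 σ bonds, giving a steric number of 4, so it is sp3.
C2 — 4 σ bonds. Steric number 4, so sp3.
C3: 4 σ bonds — 4 electron domains, sp3.
C4: 4 σ bonds; 4 regions of electron density → sp3.
C5: 2 σ bonds, plus two π bonds; 2 regions of electron density → sp.
C6: 2 σ bonds, plus two π bonds — 2 electron domains, sp.
C7: 4 σ bonds; 4 regions of electron density → sp3.
C8 (3 σ bonds, plus one π bond) has steric number 3: sp2.
C9 (3 σ bonds, plus one π bond) has steric number 3: sp2.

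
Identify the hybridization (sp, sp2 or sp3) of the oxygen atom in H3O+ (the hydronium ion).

sp3

Three σ bonds + one lone pair = steric number 4 → sp3.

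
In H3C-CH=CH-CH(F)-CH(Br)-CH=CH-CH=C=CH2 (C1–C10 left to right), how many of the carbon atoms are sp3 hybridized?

3

C1: sp3 ✓
C2: sp2
C3: sp2
C4: sp3 ✓
C5: sp3 ✓
C6: sp2
C7: sp2
C8: sp2
C9: sp
C10: sp2
C1, C4, C5 → 3 sp3 carbons.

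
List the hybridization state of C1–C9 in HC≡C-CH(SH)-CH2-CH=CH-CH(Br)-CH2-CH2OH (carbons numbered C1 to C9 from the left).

C1 sp, C2 sp, C3 sp3, C4 sp3, C5 sp2, C6 sp2, C7 sp3, C8 sp3, C9 sp3

C1 has 2 σ bonds, plus two π bonds: steric number 2 → sp.
C2 has 2 σ bonds, plus two π bonds: steric number 2 → sp.
C3 carries 4 σ bonds, giving a steric number of 4, so it is sp3.
C4: 4 σ bonds; 4 regions of electron density → sp3.
C5 is sp2: 3 σ bonds, plus one π bond, 3 electron-density regions.
C6 (3 σ bonds, plus one π bond) has steric number 3: sp2.
C7 carries 4 σ bonds, giving a steric number of 4, so it is sp3.
C8 is sp3: 4 σ bonds, 4 electron-density regions.
C9 (4 σ bonds) has steric number 4: sp3.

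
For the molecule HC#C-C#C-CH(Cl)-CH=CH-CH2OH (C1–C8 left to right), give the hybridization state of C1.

C1 carries 2 σ bonds, plus two π bonds, giving a steric number of 2, so it is sp.

sp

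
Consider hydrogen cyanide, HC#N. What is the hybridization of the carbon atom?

The carbon atom (2 σ bonds, plus two π bonds) has steric number 2: sp.

sp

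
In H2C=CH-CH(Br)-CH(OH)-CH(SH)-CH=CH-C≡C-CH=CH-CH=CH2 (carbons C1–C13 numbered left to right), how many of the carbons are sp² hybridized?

C1: sp2 ✓
C2: sp2 ✓
C3: sp3
C4: sp3
C5: sp3
C6: sp2 ✓
C7: sp2 ✓
C8: sp
C9: sp
C10: sp2 ✓
C11: sp2 ✓
C12: sp2 ✓
C13: sp2 ✓
C1, C2, C6, C7, C10, C11, C12, C13 → 8 sp2 carbons.

8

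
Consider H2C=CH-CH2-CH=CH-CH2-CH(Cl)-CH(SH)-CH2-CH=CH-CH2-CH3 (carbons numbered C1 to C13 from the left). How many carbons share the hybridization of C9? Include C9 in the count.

C9 is sp3 (only σ bonds).
C1: sp2
C2: sp2
C3: sp3 ✓
C4: sp2
C5: sp2
C6: sp3 ✓
C7: sp3 ✓
C8: sp3 ✓
C9: sp3 ✓
C10: sp2
C11: sp2
C12: sp3 ✓
C13: sp3 ✓
7 carbons are sp3.

7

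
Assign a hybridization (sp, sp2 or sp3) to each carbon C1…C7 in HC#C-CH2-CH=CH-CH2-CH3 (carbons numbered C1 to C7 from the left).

C1 sp, C2 sp, C3 sp3, C4 sp2, C5 sp2, C6 sp3, C7 sp3

C1 (2 σ bonds, plus two π bonds) has steric number 2: sp.
C2 has 2 σ bonds, plus two π bonds: steric number 2 → sp.
C3 (4 σ bonds) has steric number 4: sp3.
C4 is sp2: 3 σ bonds, plus one π bond, 3 electron-density regions.
C5: 3 σ bonds, plus one π bond — 3 electron domains, sp2.
C6: 4 σ bonds — 4 electron domains, sp3.
C7 has 4 σ bonds: steric number 4 → sp3.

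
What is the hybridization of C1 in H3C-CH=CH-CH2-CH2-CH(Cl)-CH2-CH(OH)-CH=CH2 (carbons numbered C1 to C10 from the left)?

sp^3

C1 carries 4 σ bonds, giving a steric number of 4, so it is sp3.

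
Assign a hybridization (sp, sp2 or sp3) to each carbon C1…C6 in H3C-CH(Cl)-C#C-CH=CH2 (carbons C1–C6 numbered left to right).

C1 sp3, C2 sp3, C3 sp, C4 sp, C5 sp2, C6 sp2

C1: 4 σ bonds; 4 regions of electron density → sp3.
C2: 4 σ bonds; 4 regions of electron density → sp3.
C3 (2 σ bonds, plus two π bonds) has steric number 2: sp.
C4 carries 2 σ bonds, plus two π bonds, giving a steric number of 2, so it is sp.
C5 carries 3 σ bonds, plus one π bond, giving a steric number of 3, so it is sp2.
C6 carries 3 σ bonds, plus one π bond, giving a steric number of 3, so it is sp2.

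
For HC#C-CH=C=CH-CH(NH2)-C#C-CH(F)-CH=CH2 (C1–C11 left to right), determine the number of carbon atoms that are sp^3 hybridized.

C1: sp
C2: sp
C3: sp2
C4: sp
C5: sp2
C6: sp3 ✓
C7: sp
C8: sp
C9: sp3 ✓
C10: sp2
C11: sp2
C6, C9 → 2 sp3 carbons.

2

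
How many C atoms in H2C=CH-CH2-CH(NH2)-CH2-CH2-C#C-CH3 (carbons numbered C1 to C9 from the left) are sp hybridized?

2

C1: sp2
C2: sp2
C3: sp3
C4: sp3
C5: sp3
C6: sp3
C7: sp ✓
C8: sp ✓
C9: sp3
C7, C8 → 2 sp carbons.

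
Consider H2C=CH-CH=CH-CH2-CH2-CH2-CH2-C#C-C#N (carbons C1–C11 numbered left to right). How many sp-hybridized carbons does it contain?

3

C1: sp2
C2: sp2
C3: sp2
C4: sp2
C5: sp3
C6: sp3
C7: sp3
C8: sp3
C9: sp ✓
C10: sp ✓
C11: sp ✓
C9, C10, C11 → 3 sp carbons.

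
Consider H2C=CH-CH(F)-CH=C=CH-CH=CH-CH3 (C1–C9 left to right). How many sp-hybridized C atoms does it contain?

1

C1: sp2
C2: sp2
C3: sp3
C4: sp2
C5: sp ✓
C6: sp2
C7: sp2
C8: sp2
C9: sp3
C5 → 1 sp carbon.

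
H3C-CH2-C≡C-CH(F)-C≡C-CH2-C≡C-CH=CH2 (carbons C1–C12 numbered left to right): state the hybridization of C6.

sp

C6 (2 σ bonds, plus two π bonds) has steric number 2: sp.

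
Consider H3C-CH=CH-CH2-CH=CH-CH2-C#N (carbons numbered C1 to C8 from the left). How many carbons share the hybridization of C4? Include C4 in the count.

3

C4 is sp3 (only σ bonds).
C1: sp3 ✓
C2: sp2
C3: sp2
C4: sp3 ✓
C5: sp2
C6: sp2
C7: sp3 ✓
C8: sp
3 carbons are sp3.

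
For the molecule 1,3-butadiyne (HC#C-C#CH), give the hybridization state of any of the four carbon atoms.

sp

Every carbon is part of a C≡C triple bond: two σ regions → sp.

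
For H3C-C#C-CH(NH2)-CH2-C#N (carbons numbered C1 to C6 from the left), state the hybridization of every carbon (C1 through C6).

C1 is sp3: 4 σ bonds, 4 electron-density regions.
C2: 2 σ bonds, plus two π bonds; 2 regions of electron density → sp.
C3 (2 σ bonds, plus two π bonds) has steric number 2: sp.
C4 carries 4 σ bonds, giving a steric number of 4, so it is sp3.
C5 carries 4 σ bonds, giving a steric number of 4, so it is sp3.
C6 (2 σ bonds, plus two π bonds) has steric number 2: sp.

C1 sp3, C2 sp, C3 sp, C4 sp3, C5 sp3, C6 sp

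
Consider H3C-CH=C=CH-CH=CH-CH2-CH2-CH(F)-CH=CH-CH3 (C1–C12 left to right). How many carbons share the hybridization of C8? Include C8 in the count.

C8 is sp3 (only σ bonds).
C1: sp3 ✓
C2: sp2
C3: sp
C4: sp2
C5: sp2
C6: sp2
C7: sp3 ✓
C8: sp3 ✓
C9: sp3 ✓
C10: sp2
C11: sp2
C12: sp3 ✓
5 carbons are sp3.

5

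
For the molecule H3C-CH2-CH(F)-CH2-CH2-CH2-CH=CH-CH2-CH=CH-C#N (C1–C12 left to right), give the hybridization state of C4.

C4 has 4 σ bonds: steric number 4 → sp3.

sp3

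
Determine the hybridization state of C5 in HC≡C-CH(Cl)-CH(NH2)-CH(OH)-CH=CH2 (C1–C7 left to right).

sp3

C5: 4 σ bonds; 4 regions of electron density → sp3.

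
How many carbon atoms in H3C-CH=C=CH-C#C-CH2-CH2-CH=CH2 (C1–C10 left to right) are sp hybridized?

C1: sp3
C2: sp2
C3: sp ✓
C4: sp2
C5: sp ✓
C6: sp ✓
C7: sp3
C8: sp3
C9: sp2
C10: sp2
C3, C5, C6 → 3 sp carbons.

3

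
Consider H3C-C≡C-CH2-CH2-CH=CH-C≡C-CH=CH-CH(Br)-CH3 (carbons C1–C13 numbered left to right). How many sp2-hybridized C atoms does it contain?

C1: sp3
C2: sp
C3: sp
C4: sp3
C5: sp3
C6: sp2 ✓
C7: sp2 ✓
C8: sp
C9: sp
C10: sp2 ✓
C11: sp2 ✓
C12: sp3
C13: sp3
C6, C7, C10, C11 → 4 sp2 carbons.

4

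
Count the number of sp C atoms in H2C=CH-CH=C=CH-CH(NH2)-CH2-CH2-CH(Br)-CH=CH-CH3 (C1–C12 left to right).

C1: sp2
C2: sp2
C3: sp2
C4: sp ✓
C5: sp2
C6: sp3
C7: sp3
C8: sp3
C9: sp3
C10: sp2
C11: sp2
C12: sp3
C4 → 1 sp carbon.

1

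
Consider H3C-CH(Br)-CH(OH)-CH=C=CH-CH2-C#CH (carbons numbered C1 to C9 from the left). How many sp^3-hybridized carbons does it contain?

4

C1: sp3 ✓
C2: sp3 ✓
C3: sp3 ✓
C4: sp2
C5: sp
C6: sp2
C7: sp3 ✓
C8: sp
C9: sp
C1, C2, C3, C7 → 4 sp3 carbons.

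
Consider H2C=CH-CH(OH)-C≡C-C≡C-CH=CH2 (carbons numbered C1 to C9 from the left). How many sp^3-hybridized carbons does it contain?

1

C1: sp2
C2: sp2
C3: sp3 ✓
C4: sp
C5: sp
C6: sp
C7: sp
C8: sp2
C9: sp2
C3 → 1 sp3 carbon.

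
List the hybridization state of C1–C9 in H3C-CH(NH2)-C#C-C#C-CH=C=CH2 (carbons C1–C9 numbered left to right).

C1 sp3, C2 sp3, C3 sp, C4 sp, C5 sp, C6 sp, C7 sp2, C8 sp, C9 sp2

C1: 4 σ bonds — 4 electron domains, sp3.
C2 is sp3: 4 σ bonds, 4 electron-density regions.
C3 carries 2 σ bonds, plus two π bonds, giving a steric number of 2, so it is sp.
C4 carries 2 σ bonds, plus two π bonds, giving a steric number of 2, so it is sp.
C5 is sp: 2 σ bonds, plus two π bonds, 2 electron-density regions.
C6 has 2 σ bonds, plus two π bonds: steric number 2 → sp.
C7 has 3 σ bonds, plus one π bond: steric number 3 → sp2.
C8 has 2 σ bonds, plus two π bonds: steric number 2 → sp.
C9 has 3 σ bonds, plus one π bond: steric number 3 → sp2.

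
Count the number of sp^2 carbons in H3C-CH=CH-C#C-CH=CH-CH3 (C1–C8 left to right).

4

C1: sp3
C2: sp2 ✓
C3: sp2 ✓
C4: sp
C5: sp
C6: sp2 ✓
C7: sp2 ✓
C8: sp3
C2, C3, C6, C7 → 4 sp2 carbons.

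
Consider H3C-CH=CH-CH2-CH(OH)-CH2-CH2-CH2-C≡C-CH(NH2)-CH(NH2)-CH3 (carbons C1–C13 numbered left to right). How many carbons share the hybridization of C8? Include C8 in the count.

C8 is sp3 (only σ bonds).
C1: sp3 ✓
C2: sp2
C3: sp2
C4: sp3 ✓
C5: sp3 ✓
C6: sp3 ✓
C7: sp3 ✓
C8: sp3 ✓
C9: sp
C10: sp
C11: sp3 ✓
C12: sp3 ✓
C13: sp3 ✓
9 carbons are sp3.

9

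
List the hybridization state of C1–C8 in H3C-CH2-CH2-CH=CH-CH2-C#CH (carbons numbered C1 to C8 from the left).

C1: 4 σ bonds; 4 regions of electron density → sp3.
C2: 4 σ bonds — 4 electron domains, sp3.
C3: 4 σ bonds — 4 electron domains, sp3.
C4 is sp2: 3 σ bonds, plus one π bond, 3 electron-density regions.
C5 has 3 σ bonds, plus one π bond: steric number 3 → sp2.
C6 carries 4 σ bonds, giving a steric number of 4, so it is sp3.
C7 is sp: 2 σ bonds, plus two π bonds, 2 electron-density regions.
C8 carries 2 σ bonds, plus two π bonds, giving a steric number of 2, so it is sp.

C1 sp3, C2 sp3, C3 sp3, C4 sp2, C5 sp2, C6 sp3, C7 sp, C8 sp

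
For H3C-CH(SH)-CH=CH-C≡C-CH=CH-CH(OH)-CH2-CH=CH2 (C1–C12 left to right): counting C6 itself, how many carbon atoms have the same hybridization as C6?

C6 is sp (two π bonds).
C1: sp3
C2: sp3
C3: sp2
C4: sp2
C5: sp ✓
C6: sp ✓
C7: sp2
C8: sp2
C9: sp3
C10: sp3
C11: sp2
C12: sp2
2 carbons are sp.

2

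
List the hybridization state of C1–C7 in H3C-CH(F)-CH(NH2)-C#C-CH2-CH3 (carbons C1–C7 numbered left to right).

C1 sp3, C2 sp3, C3 sp3, C4 sp, C5 sp, C6 sp3, C7 sp3

C1 has 4 σ bonds: steric number 4 → sp3.
C2 has 4 σ bonds: steric number 4 → sp3.
C3 has 4 σ bonds: steric number 4 → sp3.
C4 carries 2 σ bonds, plus two π bonds, giving a steric number of 2, so it is sp.
C5 is sp: 2 σ bonds, plus two π bonds, 2 electron-density regions.
C6: 4 σ bonds — 4 electron domains, sp3.
C7 — 4 σ bonds. Steric number 4, so sp3.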